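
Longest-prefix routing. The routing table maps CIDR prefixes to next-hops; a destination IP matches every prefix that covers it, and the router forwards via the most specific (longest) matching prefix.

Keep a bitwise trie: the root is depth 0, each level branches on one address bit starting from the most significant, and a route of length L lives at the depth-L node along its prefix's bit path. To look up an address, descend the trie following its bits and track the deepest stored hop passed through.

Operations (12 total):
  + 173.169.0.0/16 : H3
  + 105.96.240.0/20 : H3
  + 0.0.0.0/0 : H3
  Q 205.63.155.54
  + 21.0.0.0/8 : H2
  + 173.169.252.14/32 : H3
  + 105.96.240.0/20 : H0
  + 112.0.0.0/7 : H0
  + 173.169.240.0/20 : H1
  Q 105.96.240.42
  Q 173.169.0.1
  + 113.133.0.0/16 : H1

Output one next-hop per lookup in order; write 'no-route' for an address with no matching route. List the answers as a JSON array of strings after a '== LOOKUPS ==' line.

Apply in order:
  + 173.169.0.0/16 (H3) depth=16
  + 105.96.240.0/20 (H3) depth=20
  + 0.0.0.0/0 (H3) depth=0
  Q 205.63.155.54: descend 1 ; hops seen [H3] ; pick H3
  + 21.0.0.0/8 (H2) depth=8
  + 173.169.252.14/32 (H3) depth=32
  + 105.96.240.0/20 (H0) depth=20
  + 112.0.0.0/7 (H0) depth=7
  + 173.169.240.0/20 (H1) depth=20
  Q 105.96.240.42: descend 01101001011000001111 ; hops seen [H3,H0] ; pick H0
  Q 173.169.0.1: descend 1010110110101001 ; hops seen [H3,H3] ; pick H3
  + 113.133.0.0/16 (H1) depth=16

== LOOKUPS ==
["H3","H0","H3"]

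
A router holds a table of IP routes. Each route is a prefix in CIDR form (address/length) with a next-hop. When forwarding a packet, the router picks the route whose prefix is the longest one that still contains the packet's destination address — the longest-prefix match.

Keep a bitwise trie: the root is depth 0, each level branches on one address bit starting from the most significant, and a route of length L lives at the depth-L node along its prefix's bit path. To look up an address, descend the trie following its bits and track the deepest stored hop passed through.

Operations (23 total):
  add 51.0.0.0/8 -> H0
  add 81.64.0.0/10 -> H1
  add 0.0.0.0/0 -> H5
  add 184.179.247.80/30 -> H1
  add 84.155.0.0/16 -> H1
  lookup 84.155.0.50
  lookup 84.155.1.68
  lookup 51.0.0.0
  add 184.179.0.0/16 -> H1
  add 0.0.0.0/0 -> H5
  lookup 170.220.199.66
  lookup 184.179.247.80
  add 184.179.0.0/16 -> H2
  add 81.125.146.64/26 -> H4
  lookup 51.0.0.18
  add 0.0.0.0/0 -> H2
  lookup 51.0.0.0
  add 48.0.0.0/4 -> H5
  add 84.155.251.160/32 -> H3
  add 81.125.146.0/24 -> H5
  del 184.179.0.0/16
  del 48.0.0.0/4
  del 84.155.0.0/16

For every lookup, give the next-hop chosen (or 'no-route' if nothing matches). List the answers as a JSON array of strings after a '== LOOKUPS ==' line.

Process each operation:
  add 51.0.0.0/8 -> H0 at depth 8
  add 81.64.0.0/10 -> H1 at depth 10
  add 0.0.0.0/0 -> H5 at depth 0
  add 184.179.247.80/30 -> H1 at depth 30
  add 84.155.0.0/16 -> H1 at depth 16
  lookup 84.155.0.50: bits 0101010010011011 walk d0:H5→d1:-→d2:-→d3:-→d4:-→d5:-→d6:-→d7:-→d8:-→d9:-→d10:-→d11:-→d12:-→d13:-→d14:-→d15:-→d16:H1 -> H1
  lookup 84.155.1.68: bits 0101010010011011 walk d0:H5→d1:-→d2:-→d3:-→d4:-→d5:-→d6:-→d7:-→d8:-→d9:-→d10:-→d11:-→d12:-→d13:-→d14:-→d15:-→d16:H1 -> H1
  lookup 51.0.0.0: bits 00110011 walk d0:H5→d1:-→d2:-→d3:-→d4:-→d5:-→d6:-→d7:-→d8:H0 -> H0
  add 184.179.0.0/16 -> H1 at depth 16
  add 0.0.0.0/0 -> H5 at depth 0
  lookup 170.220.199.66: bits 101 walk d0:H5→d1:-→d2:-→d3:- -> H5
  lookup 184.179.247.80: bits 101110001011001111110111010100 walk d0:H5→d1:-→d2:-→d3:-→d4:-→d5:-→d6:-→d7:-→d8:-→d9:-→d10:-→d11:-→d12:-→d13:-→d14:-→d15:-→d16:H1→d17:-→d18:-→d19:-→d20:-→d21:-→d22:-→d23:-→d24:-→d25:-→d26:-→d27:-→d28:-→d29:-→d30:H1 -> H1
  add 184.179.0.0/16 -> H2 at depth 16
  add 81.125.146.64/26 -> H4 at depth 26
  lookup 51.0.0.18: bits 00110011 walk d0:H5→d1:-→d2:-→d3:-→d4:-→d5:-→d6:-→d7:-→d8:H0 -> H0
  add 0.0.0.0/0 -> H2 at depth 0
  lookup 51.0.0.0: bits 00110011 walk d0:H2→d1:-→d2:-→d3:-→d4:-→d5:-→d6:-→d7:-→d8:H0 -> H0
  add 48.0.0.0/4 -> H5 at depth 4
  add 84.155.251.160/32 -> H3 at depth 32
  add 81.125.146.0/24 -> H5 at depth 24
  del 184.179.0.0/16 (clear depth 16)
  del 48.0.0.0/4 (clear depth 4)
  del 84.155.0.0/16 (clear depth 16)

== LOOKUPS ==
["H1","H1","H0","H5","H1","H0","H0"]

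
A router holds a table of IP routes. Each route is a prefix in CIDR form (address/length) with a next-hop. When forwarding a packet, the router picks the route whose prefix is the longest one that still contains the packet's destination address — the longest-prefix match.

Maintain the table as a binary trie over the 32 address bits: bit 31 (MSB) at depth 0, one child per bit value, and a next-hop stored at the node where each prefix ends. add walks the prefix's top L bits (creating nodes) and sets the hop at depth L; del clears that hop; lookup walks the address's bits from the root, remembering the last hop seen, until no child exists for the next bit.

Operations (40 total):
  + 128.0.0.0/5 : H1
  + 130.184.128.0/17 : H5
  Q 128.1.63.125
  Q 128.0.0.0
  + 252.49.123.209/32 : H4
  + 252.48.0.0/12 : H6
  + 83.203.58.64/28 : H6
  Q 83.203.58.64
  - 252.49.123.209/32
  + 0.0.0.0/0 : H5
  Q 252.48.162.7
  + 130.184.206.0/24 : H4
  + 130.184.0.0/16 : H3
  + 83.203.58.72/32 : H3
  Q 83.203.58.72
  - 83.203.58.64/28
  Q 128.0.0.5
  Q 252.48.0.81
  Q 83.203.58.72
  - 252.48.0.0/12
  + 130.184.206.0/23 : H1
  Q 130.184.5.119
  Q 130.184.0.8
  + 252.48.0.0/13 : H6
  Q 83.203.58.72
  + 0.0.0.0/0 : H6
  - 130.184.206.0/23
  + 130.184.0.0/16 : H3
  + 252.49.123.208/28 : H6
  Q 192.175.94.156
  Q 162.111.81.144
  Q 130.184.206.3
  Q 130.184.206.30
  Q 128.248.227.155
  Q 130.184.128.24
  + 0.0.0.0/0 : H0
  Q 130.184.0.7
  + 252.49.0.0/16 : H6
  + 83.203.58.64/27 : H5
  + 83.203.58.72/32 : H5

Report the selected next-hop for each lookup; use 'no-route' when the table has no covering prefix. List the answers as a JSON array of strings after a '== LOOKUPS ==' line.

Apply in order:
  add 128.0.0.0/5 -> H1 at depth 5
  add 130.184.128.0/17 -> H5 at depth 17
  Q 128.1.63.125: descend 100000 ; hops seen [H1] ; pick H1
  Q 128.0.0.0: descend 100000 ; hops seen [H1] ; pick H1
  add 252.49.123.209/32 -> H4 at depth 32
  add 252.48.0.0/12 -> H6 at depth 12
  add 83.203.58.64/28 -> H6 at depth 28
  Q 83.203.58.64: descend 0101001111001011001110100100 ; hops seen [H6] ; pick H6
  - 252.49.123.209/32 clear@32
  add 0.0.0.0/0 -> H5 at depth 0
  Q 252.48.162.7: descend 111111000011000 ; hops seen [H5,H6] ; pick H6
  add 130.184.206.0/24 -> H4 at depth 24
  add 130.184.0.0/16 -> H3 at depth 16
  add 83.203.58.72/32 -> H3 at depth 32
  Q 83.203.58.72: descend 01010011110010110011101001001000 ; hops seen [H5,H6,H3] ; pick H3
  - 83.203.58.64/28 clear@28
  Q 128.0.0.5: descend 100000 ; hops seen [H5,H1] ; pick H1
  Q 252.48.0.81: descend 111111000011000 ; hops seen [H5,H6] ; pick H6
  Q 83.203.58.72: descend 01010011110010110011101001001000 ; hops seen [H5,H3] ; pick H3
  - 252.48.0.0/12 clear@12
  add 130.184.206.0/23 -> H1 at depth 23
  Q 130.184.5.119: descend 1000001010111000 ; hops seen [H5,H1,H3] ; pick H3
  Q 130.184.0.8: descend 1000001010111000 ; hops seen [H5,H1,H3] ; pick H3
  add 252.48.0.0/13 -> H6 at depth 13
  Q 83.203.58.72: descend 01010011110010110011101001001000 ; hops seen [H5,H3] ; pick H3
  add 0.0.0.0/0 -> H6 at depth 0
  - 130.184.206.0/23 clear@23
  add 130.184.0.0/16 -> H3 at depth 16
  add 252.49.123.208/28 -> H6 at depth 28
  Q 192.175.94.156: descend 11 ; hops seen [H6] ; pick H6
  Q 162.111.81.144: descend 10 ; hops seen [H6] ; pick H6
  Q 130.184.206.3: descend 100000101011100011001110 ; hops seen [H6,H1,H3,H5,H4] ; pick H4
  Q 130.184.206.30: descend 100000101011100011001110 ; hops seen [H6,H1,H3,H5,H4] ; pick H4
  Q 128.248.227.155: descend 100000 ; hops seen [H6,H1] ; pick H1
  Q 130.184.128.24: descend 10000010101110001 ; hops seen [H6,H1,H3,H5] ; pick H5
  add 0.0.0.0/0 -> H0 at depth 0
  Q 130.184.0.7: descend 1000001010111000 ; hops seen [H0,H1,H3] ; pick H3
  add 252.49.0.0/16 -> H6 at depth 16
  add 83.203.58.64/27 -> H5 at depth 27
  add 83.203.58.72/32 -> H5 at depth 32

== LOOKUPS ==
["H1","H1","H6","H6","H3","H1","H6","H3","H3","H3","H3","H6","H6","H4","H4","H1","H5","H3"]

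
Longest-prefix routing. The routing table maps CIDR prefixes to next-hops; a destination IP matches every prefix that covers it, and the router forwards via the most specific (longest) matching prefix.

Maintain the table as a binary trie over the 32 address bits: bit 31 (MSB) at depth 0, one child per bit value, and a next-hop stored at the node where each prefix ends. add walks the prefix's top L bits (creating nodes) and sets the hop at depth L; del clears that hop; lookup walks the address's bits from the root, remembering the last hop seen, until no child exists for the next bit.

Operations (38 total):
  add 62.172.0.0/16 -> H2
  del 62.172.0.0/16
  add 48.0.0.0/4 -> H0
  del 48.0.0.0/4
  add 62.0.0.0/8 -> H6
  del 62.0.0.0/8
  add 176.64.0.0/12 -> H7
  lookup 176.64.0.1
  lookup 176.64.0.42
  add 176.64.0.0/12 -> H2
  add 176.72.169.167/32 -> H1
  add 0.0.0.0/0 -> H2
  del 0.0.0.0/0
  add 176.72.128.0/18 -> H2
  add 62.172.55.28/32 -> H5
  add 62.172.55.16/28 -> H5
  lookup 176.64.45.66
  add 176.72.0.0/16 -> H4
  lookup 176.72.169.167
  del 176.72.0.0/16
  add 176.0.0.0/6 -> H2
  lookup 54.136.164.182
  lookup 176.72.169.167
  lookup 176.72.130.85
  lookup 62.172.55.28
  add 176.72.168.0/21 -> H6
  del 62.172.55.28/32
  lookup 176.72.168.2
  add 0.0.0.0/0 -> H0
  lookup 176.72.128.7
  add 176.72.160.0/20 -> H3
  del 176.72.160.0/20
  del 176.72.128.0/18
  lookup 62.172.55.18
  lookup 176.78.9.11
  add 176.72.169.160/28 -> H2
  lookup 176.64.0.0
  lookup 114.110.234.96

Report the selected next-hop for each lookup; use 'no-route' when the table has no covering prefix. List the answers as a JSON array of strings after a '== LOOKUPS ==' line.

Trace:
  + 62.172.0.0/16 (H2) depth=16
  - 62.172.0.0/16 clear@16
  + 48.0.0.0/4 (H0) depth=4
  - 48.0.0.0/4 clear@4
  + 62.0.0.0/8 (H6) depth=8
  - 62.0.0.0/8 clear@8
  + 176.64.0.0/12 (H7) depth=12
  Q 176.64.0.1: descend 101100000100 ; hops seen [H7] ; pick H7
  Q 176.64.0.42: descend 101100000100 ; hops seen [H7] ; pick H7
  + 176.64.0.0/12 (H2) depth=12
  + 176.72.169.167/32 (H1) depth=32
  + 0.0.0.0/0 (H2) depth=0
  - 0.0.0.0/0 clear@0
  + 176.72.128.0/18 (H2) depth=18
  + 62.172.55.28/32 (H5) depth=32
  + 62.172.55.16/28 (H5) depth=28
  Q 176.64.45.66: descend 101100000100 ; hops seen [H2] ; pick H2
  + 176.72.0.0/16 (H4) depth=16
  Q 176.72.169.167: descend 10110000010010001010100110100111 ; hops seen [H2,H4,H2,H1] ; pick H1
  - 176.72.0.0/16 clear@16
  + 176.0.0.0/6 (H2) depth=6
  Q 54.136.164.182: descend 0011 ; hops seen [∅] ; pick no-route
  Q 176.72.169.167: descend 10110000010010001010100110100111 ; hops seen [H2,H2,H2,H1] ; pick H1
  Q 176.72.130.85: descend 101100000100100010 ; hops seen [H2,H2,H2] ; pick H2
  Q 62.172.55.28: descend 00111110101011000011011100011100 ; hops seen [H5,H5] ; pick H5
  + 176.72.168.0/21 (H6) depth=21
  - 62.172.55.28/32 clear@32
  Q 176.72.168.2: descend 10110000010010001010100 ; hops seen [H2,H2,H2,H6] ; pick H6
  + 0.0.0.0/0 (H0) depth=0
  Q 176.72.128.7: descend 101100000100100010 ; hops seen [H0,H2,H2,H2] ; pick H2
  + 176.72.160.0/20 (H3) depth=20
  - 176.72.160.0/20 clear@20
  - 176.72.128.0/18 clear@18
  Q 62.172.55.18: descend 0011111010101100001101110001 ; hops seen [H0,H5] ; pick H5
  Q 176.78.9.11: descend 1011000001001 ; hops seen [H0,H2,H2] ; pick H2
  + 176.72.169.160/28 (H2) depth=28
  Q 176.64.0.0: descend 101100000100 ; hops seen [H0,H2,H2] ; pick H2
  Q 114.110.234.96: descend 0 ; hops seen [H0] ; pick H0

== LOOKUPS ==
["H7","H7","H2","H1","no-route","H1","H2","H5","H6","H2","H5","H2","H2","H0"]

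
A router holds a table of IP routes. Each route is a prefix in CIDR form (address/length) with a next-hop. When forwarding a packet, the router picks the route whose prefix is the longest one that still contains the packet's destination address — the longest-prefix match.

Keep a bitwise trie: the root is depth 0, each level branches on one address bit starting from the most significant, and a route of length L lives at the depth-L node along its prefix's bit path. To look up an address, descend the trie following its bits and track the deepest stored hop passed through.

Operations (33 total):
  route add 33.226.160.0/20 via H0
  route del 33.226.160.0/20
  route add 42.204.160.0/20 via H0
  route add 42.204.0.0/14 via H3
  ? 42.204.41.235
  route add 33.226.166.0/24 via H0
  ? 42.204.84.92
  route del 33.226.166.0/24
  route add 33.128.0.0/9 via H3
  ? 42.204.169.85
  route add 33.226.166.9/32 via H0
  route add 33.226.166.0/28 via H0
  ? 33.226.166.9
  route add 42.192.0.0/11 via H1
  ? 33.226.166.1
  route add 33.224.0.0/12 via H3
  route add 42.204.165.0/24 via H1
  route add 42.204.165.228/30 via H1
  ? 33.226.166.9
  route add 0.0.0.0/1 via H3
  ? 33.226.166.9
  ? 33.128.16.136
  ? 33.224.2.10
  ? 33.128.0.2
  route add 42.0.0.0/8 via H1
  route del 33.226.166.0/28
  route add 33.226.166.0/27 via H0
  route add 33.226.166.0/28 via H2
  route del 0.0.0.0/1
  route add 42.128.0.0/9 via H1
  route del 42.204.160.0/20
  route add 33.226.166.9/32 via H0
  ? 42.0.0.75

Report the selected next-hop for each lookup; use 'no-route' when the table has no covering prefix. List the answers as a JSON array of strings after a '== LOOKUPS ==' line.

Process each operation:
  + 33.226.160.0/20 (H0) depth=20
  del 33.226.160.0/20 (clear depth 20)
  + 42.204.160.0/20 (H0) depth=20
  + 42.204.0.0/14 (H3) depth=14
  lookup 42.204.41.235: bits 0010101011001100 walk d0:-→d1:-→d2:-→d3:-→d4:-→d5:-→d6:-→d7:-→d8:-→d9:-→d10:-→d11:-→d12:-→d13:-→d14:H3→d15:-→d16:- -> H3
  + 33.226.166.0/24 (H0) depth=24
  lookup 42.204.84.92: bits 0010101011001100 walk d0:-→d1:-→d2:-→d3:-→d4:-→d5:-→d6:-→d7:-→d8:-→d9:-→d10:-→d11:-→d12:-→d13:-→d14:H3→d15:-→d16:- -> H3
  del 33.226.166.0/24 (clear depth 24)
  + 33.128.0.0/9 (H3) depth=9
  lookup 42.204.169.85: bits 00101010110011001010 walk d0:-→d1:-→d2:-→d3:-→d4:-→d5:-→d6:-→d7:-→d8:-→d9:-→d10:-→d11:-→d12:-→d13:-→d14:H3→d15:-→d16:-→d17:-→d18:-→d19:-→d20:H0 -> H0
  + 33.226.166.9/32 (H0) depth=32
  + 33.226.166.0/28 (H0) depth=28
  lookup 33.226.166.9: bits 00100001111000101010011000001001 walk d0:-→d1:-→d2:-→d3:-→d4:-→d5:-→d6:-→d7:-→d8:-→d9:H3→d10:-→d11:-→d12:-→d13:-→d14:-→d15:-→d16:-→d17:-→d18:-→d19:-→d20:-→d21:-→d22:-→d23:-→d24:-→d25:-→d26:-→d27:-→d28:H0→d29:-→d30:-→d31:-→d32:H0 -> H0
  + 42.192.0.0/11 (H1) depth=11
  lookup 33.226.166.1: bits 0010000111100010101001100000 walk d0:-→d1:-→d2:-→d3:-→d4:-→d5:-→d6:-→d7:-→d8:-→d9:H3→d10:-→d11:-→d12:-→d13:-→d14:-→d15:-→d16:-→d17:-→d18:-→d19:-→d20:-→d21:-→d22:-→d23:-→d24:-→d25:-→d26:-→d27:-→d28:H0 -> H0
  + 33.224.0.0/12 (H3) depth=12
  + 42.204.165.0/24 (H1) depth=24
  + 42.204.165.228/30 (H1) depth=30
  lookup 33.226.166.9: bits 00100001111000101010011000001001 walk d0:-→d1:-→d2:-→d3:-→d4:-→d5:-→d6:-→d7:-→d8:-→d9:H3→d10:-→d11:-→d12:H3→d13:-→d14:-→d15:-→d16:-→d17:-→d18:-→d19:-→d20:-→d21:-→d22:-→d23:-→d24:-→d25:-→d26:-→d27:-→d28:H0→d29:-→d30:-→d31:-→d32:H0 -> H0
  + 0.0.0.0/1 (H3) depth=1
  lookup 33.226.166.9: bits 00100001111000101010011000001001 walk d0:-→d1:H3→d2:-→d3:-→d4:-→d5:-→d6:-→d7:-→d8:-→d9:H3→d10:-→d11:-→d12:H3→d13:-→d14:-→d15:-→d16:-→d17:-→d18:-→d19:-→d20:-→d21:-→d22:-→d23:-→d24:-→d25:-→d26:-→d27:-→d28:H0→d29:-→d30:-→d31:-→d32:H0 -> H0
  lookup 33.128.16.136: bits 001000011 walk d0:-→d1:H3→d2:-→d3:-→d4:-→d5:-→d6:-→d7:-→d8:-→d9:H3 -> H3
  lookup 33.224.2.10: bits 00100001111000 walk d0:-→d1:H3→d2:-→d3:-→d4:-→d5:-→d6:-→d7:-→d8:-→d9:H3→d10:-→d11:-→d12:H3→d13:-→d14:- -> H3
  lookup 33.128.0.2: bits 001000011 walk d0:-→d1:H3→d2:-→d3:-→d4:-→d5:-→d6:-→d7:-→d8:-→d9:H3 -> H3
  + 42.0.0.0/8 (H1) depth=8
  del 33.226.166.0/28 (clear depth 28)
  + 33.226.166.0/27 (H0) depth=27
  + 33.226.166.0/28 (H2) depth=28
  del 0.0.0.0/1 (clear depth 1)
  + 42.128.0.0/9 (H1) depth=9
  del 42.204.160.0/20 (clear depth 20)
  + 33.226.166.9/32 (H0) depth=32
  lookup 42.0.0.75: bits 00101010 walk d0:-→d1:-→d2:-→d3:-→d4:-→d5:-→d6:-→d7:-→d8:H1 -> H1

== LOOKUPS ==
["H3","H3","H0","H0","H0","H0","H0","H3","H3","H3","H1"]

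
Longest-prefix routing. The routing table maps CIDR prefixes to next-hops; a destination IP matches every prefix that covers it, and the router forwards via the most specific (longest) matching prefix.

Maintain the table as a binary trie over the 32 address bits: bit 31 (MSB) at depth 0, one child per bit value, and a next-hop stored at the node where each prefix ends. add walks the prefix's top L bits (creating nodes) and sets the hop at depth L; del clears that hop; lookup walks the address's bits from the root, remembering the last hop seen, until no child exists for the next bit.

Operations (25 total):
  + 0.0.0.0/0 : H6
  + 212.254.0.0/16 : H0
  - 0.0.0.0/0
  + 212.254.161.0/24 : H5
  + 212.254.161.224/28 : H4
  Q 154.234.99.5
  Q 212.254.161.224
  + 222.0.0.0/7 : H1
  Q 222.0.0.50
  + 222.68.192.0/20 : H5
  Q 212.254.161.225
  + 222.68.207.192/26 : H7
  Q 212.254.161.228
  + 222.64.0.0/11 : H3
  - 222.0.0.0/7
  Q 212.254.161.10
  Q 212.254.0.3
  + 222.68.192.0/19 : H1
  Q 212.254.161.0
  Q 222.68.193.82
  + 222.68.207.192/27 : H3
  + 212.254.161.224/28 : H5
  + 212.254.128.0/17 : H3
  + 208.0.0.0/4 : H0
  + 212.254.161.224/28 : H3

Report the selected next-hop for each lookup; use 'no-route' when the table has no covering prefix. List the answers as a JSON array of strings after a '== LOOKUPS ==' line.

Apply in order:
  add 0.0.0.0/0 -> H6 at depth 0
  add 212.254.0.0/16 -> H0 at depth 16
  - 0.0.0.0/0 clear@0
  add 212.254.161.0/24 -> H5 at depth 24
  add 212.254.161.224/28 -> H4 at depth 28
  Q 154.234.99.5: descend 1 ; hops seen [∅] ; pick no-route
  Q 212.254.161.224: descend 1101010011111110101000011110 ; hops seen [H0,H5,H4] ; pick H4
  add 222.0.0.0/7 -> H1 at depth 7
  Q 222.0.0.50: descend 1101111 ; hops seen [H1] ; pick H1
  add 222.68.192.0/20 -> H5 at depth 20
  Q 212.254.161.225: descend 1101010011111110101000011110 ; hops seen [H0,H5,H4] ; pick H4
  add 222.68.207.192/26 -> H7 at depth 26
  Q 212.254.161.228: descend 1101010011111110101000011110 ; hops seen [H0,H5,H4] ; pick H4
  add 222.64.0.0/11 -> H3 at depth 11
  - 222.0.0.0/7 clear@7
  Q 212.254.161.10: descend 110101001111111010100001 ; hops seen [H0,H5] ; pick H5
  Q 212.254.0.3: descend 1101010011111110 ; hops seen [H0] ; pick H0
  add 222.68.192.0/19 -> H1 at depth 19
  Q 212.254.161.0: descend 110101001111111010100001 ; hops seen [H0,H5] ; pick H5
  Q 222.68.193.82: descend 11011110010001001100 ; hops seen [H3,H1,H5] ; pick H5
  add 222.68.207.192/27 -> H3 at depth 27
  add 212.254.161.224/28 -> H5 at depth 28
  add 212.254.128.0/17 -> H3 at depth 17
  add 208.0.0.0/4 -> H0 at depth 4
  add 212.254.161.224/28 -> H3 at depth 28

== LOOKUPS ==
["no-route","H4","H1","H4","H4","H5","H0","H5","H5"]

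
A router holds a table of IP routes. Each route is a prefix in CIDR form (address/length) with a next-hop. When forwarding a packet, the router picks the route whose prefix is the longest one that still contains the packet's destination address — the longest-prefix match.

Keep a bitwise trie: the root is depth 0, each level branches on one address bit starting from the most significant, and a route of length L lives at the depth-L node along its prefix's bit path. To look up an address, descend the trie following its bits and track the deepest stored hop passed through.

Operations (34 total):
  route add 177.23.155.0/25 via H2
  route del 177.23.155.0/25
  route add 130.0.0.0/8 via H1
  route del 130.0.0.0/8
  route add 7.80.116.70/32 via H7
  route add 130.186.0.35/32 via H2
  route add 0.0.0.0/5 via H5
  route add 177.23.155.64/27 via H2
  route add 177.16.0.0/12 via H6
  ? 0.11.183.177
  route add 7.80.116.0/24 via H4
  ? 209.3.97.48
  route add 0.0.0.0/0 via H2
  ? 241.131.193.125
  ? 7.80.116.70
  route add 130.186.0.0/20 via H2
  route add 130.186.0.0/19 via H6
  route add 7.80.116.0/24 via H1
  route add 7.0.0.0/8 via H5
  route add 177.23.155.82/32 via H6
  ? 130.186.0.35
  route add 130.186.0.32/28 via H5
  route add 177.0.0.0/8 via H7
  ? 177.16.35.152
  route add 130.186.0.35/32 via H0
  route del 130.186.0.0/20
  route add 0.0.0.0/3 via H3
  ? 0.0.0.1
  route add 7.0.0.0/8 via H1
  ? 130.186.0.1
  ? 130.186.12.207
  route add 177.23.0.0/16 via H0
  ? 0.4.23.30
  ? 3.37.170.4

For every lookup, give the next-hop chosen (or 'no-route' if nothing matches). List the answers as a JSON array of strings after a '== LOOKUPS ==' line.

Process each operation:
  + 177.23.155.0/25 (H2) depth=25
  - 177.23.155.0/25 clear@25
  + 130.0.0.0/8 (H1) depth=8
  - 130.0.0.0/8 clear@8
  + 7.80.116.70/32 (H7) depth=32
  + 130.186.0.35/32 (H2) depth=32
  + 0.0.0.0/5 (H5) depth=5
  + 177.23.155.64/27 (H2) depth=27
  + 177.16.0.0/12 (H6) depth=12
  lookup 0.11.183.177: bits 00000 walk d0:-→d1:-→d2:-→d3:-→d4:-→d5:H5 -> H5
  + 7.80.116.0/24 (H4) depth=24
  lookup 209.3.97.48: bits 1 walk d0:-→d1:- -> no-route
  + 0.0.0.0/0 (H2) depth=0
  lookup 241.131.193.125: bits 1 walk d0:H2→d1:- -> H2
  lookup 7.80.116.70: bits 00000111010100000111010001000110 walk d0:H2→d1:-→d2:-→d3:-→d4:-→d5:H5→d6:-→d7:-→d8:-→d9:-→d10:-→d11:-→d12:-→d13:-→d14:-→d15:-→d16:-→d17:-→d18:-→d19:-→d20:-→d21:-→d22:-→d23:-→d24:H4→d25:-→d26:-→d27:-→d28:-→d29:-→d30:-→d31:-→d32:H7 -> H7
  + 130.186.0.0/20 (H2) depth=20
  + 130.186.0.0/19 (H6) depth=19
  + 7.80.116.0/24 (H1) depth=24
  + 7.0.0.0/8 (H5) depth=8
  + 177.23.155.82/32 (H6) depth=32
  lookup 130.186.0.35: bits 10000010101110100000000000100011 walk d0:H2→d1:-→d2:-→d3:-→d4:-→d5:-→d6:-→d7:-→d8:-→d9:-→d10:-→d11:-→d12:-→d13:-→d14:-→d15:-→d16:-→d17:-→d18:-→d19:H6→d20:H2→d21:-→d22:-→d23:-→d24:-→d25:-→d26:-→d27:-→d28:-→d29:-→d30:-→d31:-→d32:H2 -> H2
  + 130.186.0.32/28 (H5) depth=28
  + 177.0.0.0/8 (H7) depth=8
  lookup 177.16.35.152: bits 1011000100010 walk d0:H2→d1:-→d2:-→d3:-→d4:-→d5:-→d6:-→d7:-→d8:H7→d9:-→d10:-→d11:-→d12:H6→d13:- -> H6
  + 130.186.0.35/32 (H0) depth=32
  - 130.186.0.0/20 clear@20
  + 0.0.0.0/3 (H3) depth=3
  lookup 0.0.0.1: bits 00000 walk d0:H2→d1:-→d2:-→d3:H3→d4:-→d5:H5 -> H5
  + 7.0.0.0/8 (H1) depth=8
  lookup 130.186.0.1: bits 10000010101110100000000000 walk d0:H2→d1:-→d2:-→d3:-→d4:-→d5:-→d6:-→d7:-→d8:-→d9:-→d10:-→d11:-→d12:-→d13:-→d14:-→d15:-→d16:-→d17:-→d18:-→d19:H6→d20:-→d21:-→d22:-→d23:-→d24:-→d25:-→d26:- -> H6
  lookup 130.186.12.207: bits 10000010101110100000 walk d0:H2→d1:-→d2:-→d3:-→d4:-→d5:-→d6:-→d7:-→d8:-→d9:-→d10:-→d11:-→d12:-→d13:-→d14:-→d15:-→d16:-→d17:-→d18:-→d19:H6→d20:- -> H6
  + 177.23.0.0/16 (H0) depth=16
  lookup 0.4.23.30: bits 00000 walk d0:H2→d1:-→d2:-→d3:H3→d4:-→d5:H5 -> H5
  lookup 3.37.170.4: bits 00000 walk d0:H2→d1:-→d2:-→d3:H3→d4:-→d5:H5 -> H5

== LOOKUPS ==
["H5","no-route","H2","H7","H2","H6","H5","H6","H6","H5","H5"]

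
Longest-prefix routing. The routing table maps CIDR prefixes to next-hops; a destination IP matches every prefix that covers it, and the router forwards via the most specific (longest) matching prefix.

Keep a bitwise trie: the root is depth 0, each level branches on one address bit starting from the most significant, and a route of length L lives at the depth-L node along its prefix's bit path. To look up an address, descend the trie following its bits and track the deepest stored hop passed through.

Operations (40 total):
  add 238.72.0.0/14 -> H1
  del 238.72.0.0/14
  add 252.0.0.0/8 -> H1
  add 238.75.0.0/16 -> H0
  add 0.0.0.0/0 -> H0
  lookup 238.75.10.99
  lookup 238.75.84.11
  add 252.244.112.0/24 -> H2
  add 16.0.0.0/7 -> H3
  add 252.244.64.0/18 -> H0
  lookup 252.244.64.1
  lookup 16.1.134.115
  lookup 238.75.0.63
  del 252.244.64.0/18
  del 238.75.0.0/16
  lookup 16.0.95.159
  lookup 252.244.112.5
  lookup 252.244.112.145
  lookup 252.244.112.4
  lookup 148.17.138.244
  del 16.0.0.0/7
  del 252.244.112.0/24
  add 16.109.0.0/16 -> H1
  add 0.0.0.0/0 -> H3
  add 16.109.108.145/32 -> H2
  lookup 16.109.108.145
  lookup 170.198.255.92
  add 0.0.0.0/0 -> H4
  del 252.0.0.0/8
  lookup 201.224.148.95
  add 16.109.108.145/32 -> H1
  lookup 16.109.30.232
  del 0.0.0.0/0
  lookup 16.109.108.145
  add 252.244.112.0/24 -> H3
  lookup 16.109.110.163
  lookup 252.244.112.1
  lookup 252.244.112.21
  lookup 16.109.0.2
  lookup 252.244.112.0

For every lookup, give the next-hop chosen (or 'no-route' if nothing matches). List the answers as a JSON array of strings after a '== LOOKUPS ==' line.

Apply in order:
  + 238.72.0.0/14 (H1) depth=14
  - 238.72.0.0/14 clear@14
  + 252.0.0.0/8 (H1) depth=8
  + 238.75.0.0/16 (H0) depth=16
  + 0.0.0.0/0 (H0) depth=0
  lookup 238.75.10.99: bits 1110111001001011 walk d0:H0→d1:-→d2:-→d3:-→d4:-→d5:-→d6:-→d7:-→d8:-→d9:-→d10:-→d11:-→d12:-→d13:-→d14:-→d15:-→d16:H0 -> H0
  lookup 238.75.84.11: bits 1110111001001011 walk d0:H0→d1:-→d2:-→d3:-→d4:-→d5:-→d6:-→d7:-→d8:-→d9:-→d10:-→d11:-→d12:-→d13:-→d14:-→d15:-→d16:H0 -> H0
  + 252.244.112.0/24 (H2) depth=24
  + 16.0.0.0/7 (H3) depth=7
  + 252.244.64.0/18 (H0) depth=18
  lookup 252.244.64.1: bits 111111001111010001 walk d0:H0→d1:-→d2:-→d3:-→d4:-→d5:-→d6:-→d7:-→d8:H1→d9:-→d10:-→d11:-→d12:-→d13:-→d14:-→d15:-→d16:-→d17:-→d18:H0 -> H0
  lookup 16.1.134.115: bits 0001000 walk d0:H0→d1:-→d2:-→d3:-→d4:-→d5:-→d6:-→d7:H3 -> H3
  lookup 238.75.0.63: bits 1110111001001011 walk d0:H0→d1:-→d2:-→d3:-→d4:-→d5:-→d6:-→d7:-→d8:-→d9:-→d10:-→d11:-→d12:-→d13:-→d14:-→d15:-→d16:H0 -> H0
  - 252.244.64.0/18 clear@18
  - 238.75.0.0/16 clear@16
  lookup 16.0.95.159: bits 0001000 walk d0:H0→d1:-→d2:-→d3:-→d4:-→d5:-→d6:-→d7:H3 -> H3
  lookup 252.244.112.5: bits 111111001111010001110000 walk d0:H0→d1:-→d2:-→d3:-→d4:-→d5:-→d6:-→d7:-→d8:H1→d9:-→d10:-→d11:-→d12:-→d13:-→d14:-→d15:-→d16:-→d17:-→d18:-→d19:-→d20:-→d21:-→d22:-→d23:-→d24:H2 -> H2
  lookup 252.244.112.145: bits 111111001111010001110000 walk d0:H0→d1:-→d2:-→d3:-→d4:-→d5:-→d6:-→d7:-→d8:H1→d9:-→d10:-→d11:-→d12:-→d13:-→d14:-→d15:-→d16:-→d17:-→d18:-→d19:-→d20:-→d21:-→d22:-→d23:-→d24:H2 -> H2
  lookup 252.244.112.4: bits 111111001111010001110000 walk d0:H0→d1:-→d2:-→d3:-→d4:-→d5:-→d6:-→d7:-→d8:H1→d9:-→d10:-→d11:-→d12:-→d13:-→d14:-→d15:-→d16:-→d17:-→d18:-→d19:-→d20:-→d21:-→d22:-→d23:-→d24:H2 -> H2
  lookup 148.17.138.244: bits 1 walk d0:H0→d1:- -> H0
  - 16.0.0.0/7 clear@7
  - 252.244.112.0/24 clear@24
  + 16.109.0.0/16 (H1) depth=16
  + 0.0.0.0/0 (H3) depth=0
  + 16.109.108.145/32 (H2) depth=32
  lookup 16.109.108.145: bits 00010000011011010110110010010001 walk d0:H3→d1:-→d2:-→d3:-→d4:-→d5:-→d6:-→d7:-→d8:-→d9:-→d10:-→d11:-→d12:-→d13:-→d14:-→d15:-→d16:H1→d17:-→d18:-→d19:-→d20:-→d21:-→d22:-→d23:-→d24:-→d25:-→d26:-→d27:-→d28:-→d29:-→d30:-→d31:-→d32:H2 -> H2
  lookup 170.198.255.92: bits 1 walk d0:H3→d1:- -> H3
  + 0.0.0.0/0 (H4) depth=0
  - 252.0.0.0/8 clear@8
  lookup 201.224.148.95: bits 11 walk d0:H4→d1:-→d2:- -> H4
  + 16.109.108.145/32 (H1) depth=32
  lookup 16.109.30.232: bits 00010000011011010 walk d0:H4→d1:-→d2:-→d3:-→d4:-→d5:-→d6:-→d7:-→d8:-→d9:-→d10:-→d11:-→d12:-→d13:-→d14:-→d15:-→d16:H1→d17:- -> H1
  - 0.0.0.0/0 clear@0
  lookup 16.109.108.145: bits 00010000011011010110110010010001 walk d0:-→d1:-→d2:-→d3:-→d4:-→d5:-→d6:-→d7:-→d8:-→d9:-→d10:-→d11:-→d12:-→d13:-→d14:-→d15:-→d16:H1→d17:-→d18:-→d19:-→d20:-→d21:-→d22:-→d23:-→d24:-→d25:-→d26:-→d27:-→d28:-→d29:-→d30:-→d31:-→d32:H1 -> H1
  + 252.244.112.0/24 (H3) depth=24
  lookup 16.109.110.163: bits 0001000001101101011011 walk d0:-→d1:-→d2:-→d3:-→d4:-→d5:-→d6:-→d7:-→d8:-→d9:-→d10:-→d11:-→d12:-→d13:-→d14:-→d15:-→d16:H1→d17:-→d18:-→d19:-→d20:-→d21:-→d22:- -> H1
  lookup 252.244.112.1: bits 111111001111010001110000 walk d0:-→d1:-→d2:-→d3:-→d4:-→d5:-→d6:-→d7:-→d8:-→d9:-→d10:-→d11:-→d12:-→d13:-→d14:-→d15:-→d16:-→d17:-→d18:-→d19:-→d20:-→d21:-→d22:-→d23:-→d24:H3 -> H3
  lookup 252.244.112.21: bits 111111001111010001110000 walk d0:-→d1:-→d2:-→d3:-→d4:-→d5:-→d6:-→d7:-→d8:-→d9:-→d10:-→d11:-→d12:-→d13:-→d14:-→d15:-→d16:-→d17:-→d18:-→d19:-→d20:-→d21:-→d22:-→d23:-→d24:H3 -> H3
  lookup 16.109.0.2: bits 00010000011011010 walk d0:-→d1:-→d2:-→d3:-→d4:-→d5:-→d6:-→d7:-→d8:-→d9:-→d10:-→d11:-→d12:-→d13:-→d14:-→d15:-→d16:H1→d17:- -> H1
  lookup 252.244.112.0: bits 111111001111010001110000 walk d0:-→d1:-→d2:-→d3:-→d4:-→d5:-→d6:-→d7:-→d8:-→d9:-→d10:-→d11:-→d12:-→d13:-→d14:-→d15:-→d16:-→d17:-→d18:-→d19:-→d20:-→d21:-→d22:-→d23:-→d24:H3 -> H3

== LOOKUPS ==
["H0","H0","H0","H3","H0","H3","H2","H2","H2","H0","H2","H3","H4","H1","H1","H1","H3","H3","H1","H3"]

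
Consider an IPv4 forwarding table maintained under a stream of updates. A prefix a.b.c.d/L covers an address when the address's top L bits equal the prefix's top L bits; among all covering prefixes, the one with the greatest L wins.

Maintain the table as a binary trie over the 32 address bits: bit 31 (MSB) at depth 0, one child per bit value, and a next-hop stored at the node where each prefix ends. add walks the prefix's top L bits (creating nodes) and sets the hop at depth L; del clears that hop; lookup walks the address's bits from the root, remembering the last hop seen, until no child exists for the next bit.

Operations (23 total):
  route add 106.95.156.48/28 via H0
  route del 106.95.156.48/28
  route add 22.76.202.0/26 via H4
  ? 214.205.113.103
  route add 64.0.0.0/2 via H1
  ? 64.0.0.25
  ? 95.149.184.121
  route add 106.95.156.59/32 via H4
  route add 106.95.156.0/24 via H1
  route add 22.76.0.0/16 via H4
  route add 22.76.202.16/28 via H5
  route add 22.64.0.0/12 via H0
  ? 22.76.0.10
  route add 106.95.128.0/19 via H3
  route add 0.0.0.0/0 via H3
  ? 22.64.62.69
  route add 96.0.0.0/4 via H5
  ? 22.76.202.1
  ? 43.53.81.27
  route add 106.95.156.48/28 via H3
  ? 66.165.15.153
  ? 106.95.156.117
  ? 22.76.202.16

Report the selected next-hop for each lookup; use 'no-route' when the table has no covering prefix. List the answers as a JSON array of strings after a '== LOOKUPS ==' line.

Process each operation:
  add 106.95.156.48/28 -> H0 at depth 28
  - 106.95.156.48/28 clear@28
  add 22.76.202.0/26 -> H4 at depth 26
  Q 214.205.113.103: descend ε ; hops seen [∅] ; pick no-route
  add 64.0.0.0/2 -> H1 at depth 2
  Q 64.0.0.25: descend 01 ; hops seen [H1] ; pick H1
  Q 95.149.184.121: descend 01 ; hops seen [H1] ; pick H1
  add 106.95.156.59/32 -> H4 at depth 32
  add 106.95.156.0/24 -> H1 at depth 24
  add 22.76.0.0/16 -> H4 at depth 16
  add 22.76.202.16/28 -> H5 at depth 28
  add 22.64.0.0/12 -> H0 at depth 12
  Q 22.76.0.10: descend 0001011001001100 ; hops seen [H0,H4] ; pick H4
  add 106.95.128.0/19 -> H3 at depth 19
  add 0.0.0.0/0 -> H3 at depth 0
  Q 22.64.62.69: descend 000101100100 ; hops seen [H3,H0] ; pick H0
  add 96.0.0.0/4 -> H5 at depth 4
  Q 22.76.202.1: descend 000101100100110011001010000 ; hops seen [H3,H0,H4,H4] ; pick H4
  Q 43.53.81.27: descend 00 ; hops seen [H3] ; pick H3
  add 106.95.156.48/28 -> H3 at depth 28
  Q 66.165.15.153: descend 01 ; hops seen [H3,H1] ; pick H1
  Q 106.95.156.117: descend 0110101001011111100111000 ; hops seen [H3,H1,H5,H3,H1] ; pick H1
  Q 22.76.202.16: descend 0001011001001100110010100001 ; hops seen [H3,H0,H4,H4,H5] ; pick H5

== LOOKUPS ==
["no-route","H1","H1","H4","H0","H4","H3","H1","H1","H5"]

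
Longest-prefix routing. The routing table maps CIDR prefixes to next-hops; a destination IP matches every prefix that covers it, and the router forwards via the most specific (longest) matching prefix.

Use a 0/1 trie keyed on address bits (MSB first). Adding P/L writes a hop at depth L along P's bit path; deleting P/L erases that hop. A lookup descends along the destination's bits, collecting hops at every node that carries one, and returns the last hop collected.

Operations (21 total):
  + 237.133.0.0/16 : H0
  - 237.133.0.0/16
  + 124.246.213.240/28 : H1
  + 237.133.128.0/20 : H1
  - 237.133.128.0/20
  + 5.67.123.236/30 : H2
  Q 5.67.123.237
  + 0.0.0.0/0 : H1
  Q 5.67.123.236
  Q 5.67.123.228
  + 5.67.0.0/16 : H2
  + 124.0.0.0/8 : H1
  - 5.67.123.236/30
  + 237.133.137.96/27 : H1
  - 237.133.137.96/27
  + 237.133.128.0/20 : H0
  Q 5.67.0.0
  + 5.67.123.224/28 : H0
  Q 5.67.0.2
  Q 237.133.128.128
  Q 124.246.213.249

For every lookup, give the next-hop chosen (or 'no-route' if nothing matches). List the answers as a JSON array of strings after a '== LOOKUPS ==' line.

Apply in order:
  + 237.133.0.0/16 (H0) depth=16
  del 237.133.0.0/16 (clear depth 16)
  + 124.246.213.240/28 (H1) depth=28
  + 237.133.128.0/20 (H1) depth=20
  del 237.133.128.0/20 (clear depth 20)
  + 5.67.123.236/30 (H2) depth=30
  Q 5.67.123.237: descend 000001010100001101111011111011 ; hops seen [H2] ; pick H2
  + 0.0.0.0/0 (H1) depth=0
  Q 5.67.123.236: descend 000001010100001101111011111011 ; hops seen [H1,H2] ; pick H2
  Q 5.67.123.228: descend 0000010101000011011110111110 ; hops seen [H1] ; pick H1
  + 5.67.0.0/16 (H2) depth=16
  + 124.0.0.0/8 (H1) depth=8
  del 5.67.123.236/30 (clear depth 30)
  + 237.133.137.96/27 (H1) depth=27
  del 237.133.137.96/27 (clear depth 27)
  + 237.133.128.0/20 (H0) depth=20
  Q 5.67.0.0: descend 00000101010000110 ; hops seen [H1,H2] ; pick H2
  + 5.67.123.224/28 (H0) depth=28
  Q 5.67.0.2: descend 00000101010000110 ; hops seen [H1,H2] ; pick H2
  Q 237.133.128.128: descend 11101101100001011000 ; hops seen [H1,H0] ; pick H0
  Q 124.246.213.249: descend 0111110011110110110101011111 ; hops seen [H1,H1,H1] ; pick H1

== LOOKUPS ==
["H2","H2","H1","H2","H2","H0","H1"]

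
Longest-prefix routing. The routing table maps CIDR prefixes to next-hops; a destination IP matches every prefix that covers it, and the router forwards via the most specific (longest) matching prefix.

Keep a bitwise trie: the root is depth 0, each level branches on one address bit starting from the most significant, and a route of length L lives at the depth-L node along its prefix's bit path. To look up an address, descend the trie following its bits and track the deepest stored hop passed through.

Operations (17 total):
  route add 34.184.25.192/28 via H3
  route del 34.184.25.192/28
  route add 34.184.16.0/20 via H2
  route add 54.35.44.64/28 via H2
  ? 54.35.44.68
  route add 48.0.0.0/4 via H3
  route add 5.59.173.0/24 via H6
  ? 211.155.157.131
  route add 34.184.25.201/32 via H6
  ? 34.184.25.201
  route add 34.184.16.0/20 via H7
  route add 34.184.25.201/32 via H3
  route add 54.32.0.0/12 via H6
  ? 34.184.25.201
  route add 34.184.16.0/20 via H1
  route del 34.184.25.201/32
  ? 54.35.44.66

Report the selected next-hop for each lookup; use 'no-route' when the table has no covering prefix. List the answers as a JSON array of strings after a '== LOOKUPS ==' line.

Process each operation:
  add 34.184.25.192/28 -> H3 at depth 28
  del 34.184.25.192/28 (clear depth 28)
  add 34.184.16.0/20 -> H2 at depth 20
  add 54.35.44.64/28 -> H2 at depth 28
  lookup 54.35.44.68: bits 0011011000100011001011000100 walk d0:-→d1:-→d2:-→d3:-→d4:-→d5:-→d6:-→d7:-→d8:-→d9:-→d10:-→d11:-→d12:-→d13:-→d14:-→d15:-→d16:-→d17:-→d18:-→d19:-→d20:-→d21:-→d22:-→d23:-→d24:-→d25:-→d26:-→d27:-→d28:H2 -> H2
  add 48.0.0.0/4 -> H3 at depth 4
  add 5.59.173.0/24 -> H6 at depth 24
  lookup 211.155.157.131: bits ε walk d0:- -> no-route
  add 34.184.25.201/32 -> H6 at depth 32
  lookup 34.184.25.201: bits 00100010101110000001100111001001 walk d0:-→d1:-→d2:-→d3:-→d4:-→d5:-→d6:-→d7:-→d8:-→d9:-→d10:-→d11:-→d12:-→d13:-→d14:-→d15:-→d16:-→d17:-→d18:-→d19:-→d20:H2→d21:-→d22:-→d23:-→d24:-→d25:-→d26:-→d27:-→d28:-→d29:-→d30:-→d31:-→d32:H6 -> H6
  add 34.184.16.0/20 -> H7 at depth 20
  add 34.184.25.201/32 -> H3 at depth 32
  add 54.32.0.0/12 -> H6 at depth 12
  lookup 34.184.25.201: bits 00100010101110000001100111001001 walk d0:-→d1:-→d2:-→d3:-→d4:-→d5:-→d6:-→d7:-→d8:-→d9:-→d10:-→d11:-→d12:-→d13:-→d14:-→d15:-→d16:-→d17:-→d18:-→d19:-→d20:H7→d21:-→d22:-→d23:-→d24:-→d25:-→d26:-→d27:-→d28:-→d29:-→d30:-→d31:-→d32:H3 -> H3
  add 34.184.16.0/20 -> H1 at depth 20
  del 34.184.25.201/32 (clear depth 32)
  lookup 54.35.44.66: bits 0011011000100011001011000100 walk d0:-→d1:-→d2:-→d3:-→d4:H3→d5:-→d6:-→d7:-→d8:-→d9:-→d10:-→d11:-→d12:H6→d13:-→d14:-→d15:-→d16:-→d17:-→d18:-→d19:-→d20:-→d21:-→d22:-→d23:-→d24:-→d25:-→d26:-→d27:-→d28:H2 -> H2

== LOOKUPS ==
["H2","no-route","H6","H3","H2"]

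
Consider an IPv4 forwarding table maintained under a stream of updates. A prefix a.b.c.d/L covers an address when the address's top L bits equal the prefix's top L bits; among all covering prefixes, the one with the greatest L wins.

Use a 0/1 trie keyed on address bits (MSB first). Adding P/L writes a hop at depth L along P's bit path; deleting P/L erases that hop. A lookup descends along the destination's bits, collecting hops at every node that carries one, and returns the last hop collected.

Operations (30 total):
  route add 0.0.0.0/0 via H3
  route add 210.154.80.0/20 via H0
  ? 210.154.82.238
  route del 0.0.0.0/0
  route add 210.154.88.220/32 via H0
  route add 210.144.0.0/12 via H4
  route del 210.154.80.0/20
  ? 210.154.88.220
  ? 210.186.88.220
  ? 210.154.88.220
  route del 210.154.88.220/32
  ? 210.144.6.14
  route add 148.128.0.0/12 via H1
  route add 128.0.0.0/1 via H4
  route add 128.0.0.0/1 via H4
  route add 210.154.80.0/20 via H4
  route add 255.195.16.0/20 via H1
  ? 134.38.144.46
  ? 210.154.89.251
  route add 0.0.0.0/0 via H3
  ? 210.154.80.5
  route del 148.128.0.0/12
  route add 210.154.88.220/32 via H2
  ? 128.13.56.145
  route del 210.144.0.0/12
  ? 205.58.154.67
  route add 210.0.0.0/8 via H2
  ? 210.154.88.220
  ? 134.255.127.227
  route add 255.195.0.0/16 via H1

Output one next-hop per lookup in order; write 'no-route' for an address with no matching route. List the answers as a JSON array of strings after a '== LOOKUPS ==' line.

Apply in order:
  + 0.0.0.0/0 (H3) depth=0
  + 210.154.80.0/20 (H0) depth=20
  lookup 210.154.82.238: bits 11010010100110100101 walk d0:H3→d1:-→d2:-→d3:-→d4:-→d5:-→d6:-→d7:-→d8:-→d9:-→d10:-→d11:-→d12:-→d13:-→d14:-→d15:-→d16:-→d17:-→d18:-→d19:-→d20:H0 -> H0
  del 0.0.0.0/0 (clear depth 0)
  + 210.154.88.220/32 (H0) depth=32
  + 210.144.0.0/12 (H4) depth=12
  del 210.154.80.0/20 (clear depth 20)
  lookup 210.154.88.220: bits 11010010100110100101100011011100 walk d0:-→d1:-→d2:-→d3:-→d4:-→d5:-→d6:-→d7:-→d8:-→d9:-→d10:-→d11:-→d12:H4→d13:-→d14:-→d15:-→d16:-→d17:-→d18:-→d19:-→d20:-→d21:-→d22:-→d23:-→d24:-→d25:-→d26:-→d27:-→d28:-→d29:-→d30:-→d31:-→d32:H0 -> H0
  lookup 210.186.88.220: bits 1101001010 walk d0:-→d1:-→d2:-→d3:-→d4:-→d5:-→d6:-→d7:-→d8:-→d9:-→d10:- -> no-route
  lookup 210.154.88.220: bits 11010010100110100101100011011100 walk d0:-→d1:-→d2:-→d3:-→d4:-→d5:-→d6:-→d7:-→d8:-→d9:-→d10:-→d11:-→d12:H4→d13:-→d14:-→d15:-→d16:-→d17:-→d18:-→d19:-→d20:-→d21:-→d22:-→d23:-→d24:-→d25:-→d26:-→d27:-→d28:-→d29:-→d30:-→d31:-→d32:H0 -> H0
  del 210.154.88.220/32 (clear depth 32)
  lookup 210.144.6.14: bits 110100101001 walk d0:-→d1:-→d2:-→d3:-→d4:-→d5:-→d6:-→d7:-→d8:-→d9:-→d10:-→d11:-→d12:H4 -> H4
  + 148.128.0.0/12 (H1) depth=12
  + 128.0.0.0/1 (H4) depth=1
  + 128.0.0.0/1 (H4) depth=1
  + 210.154.80.0/20 (H4) depth=20
  + 255.195.16.0/20 (H1) depth=20
  lookup 134.38.144.46: bits 100 walk d0:-→d1:H4→d2:-→d3:- -> H4
  lookup 210.154.89.251: bits 11010010100110100101100 walk d0:-→d1:H4→d2:-→d3:-→d4:-→d5:-→d6:-→d7:-→d8:-→d9:-→d10:-→d11:-→d12:H4→d13:-→d14:-→d15:-→d16:-→d17:-→d18:-→d19:-→d20:H4→d21:-→d22:-→d23:- -> H4
  + 0.0.0.0/0 (H3) depth=0
  lookup 210.154.80.5: bits 11010010100110100101 walk d0:H3→d1:H4→d2:-→d3:-→d4:-→d5:-→d6:-→d7:-→d8:-→d9:-→d10:-→d11:-→d12:H4→d13:-→d14:-→d15:-→d16:-→d17:-→d18:-→d19:-→d20:H4 -> H4
  del 148.128.0.0/12 (clear depth 12)
  + 210.154.88.220/32 (H2) depth=32
  lookup 128.13.56.145: bits 100 walk d0:H3→d1:H4→d2:-→d3:- -> H4
  del 210.144.0.0/12 (clear depth 12)
  lookup 205.58.154.67: bits 110 walk d0:H3→d1:H4→d2:-→d3:- -> H4
  + 210.0.0.0/8 (H2) depth=8
  lookup 210.154.88.220: bits 11010010100110100101100011011100 walk d0:H3→d1:H4→d2:-→d3:-→d4:-→d5:-→d6:-→d7:-→d8:H2→d9:-→d10:-→d11:-→d12:-→d13:-→d14:-→d15:-→d16:-→d17:-→d18:-→d19:-→d20:H4→d21:-→d22:-→d23:-→d24:-→d25:-→d26:-→d27:-→d28:-→d29:-→d30:-→d31:-→d32:H2 -> H2
  lookup 134.255.127.227: bits 100 walk d0:H3→d1:H4→d2:-→d3:- -> H4
  + 255.195.0.0/16 (H1) depth=16

== LOOKUPS ==
["H0","H0","no-route","H0","H4","H4","H4","H4","H4","H4","H2","H4"]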